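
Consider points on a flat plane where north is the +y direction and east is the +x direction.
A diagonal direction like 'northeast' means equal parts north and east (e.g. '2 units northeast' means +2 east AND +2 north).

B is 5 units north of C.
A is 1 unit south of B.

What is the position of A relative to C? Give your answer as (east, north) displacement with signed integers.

Place C at the origin (east=0, north=0).
  B is 5 units north of C: delta (east=+0, north=+5); B at (east=0, north=5).
  A is 1 unit south of B: delta (east=+0, north=-1); A at (east=0, north=4).
Therefore A relative to C: (east=0, north=4).

Answer: A is at (east=0, north=4) relative to C.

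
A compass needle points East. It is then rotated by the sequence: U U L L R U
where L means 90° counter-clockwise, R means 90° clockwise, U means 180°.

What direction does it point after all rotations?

Start: East
  U (U-turn (180°)) -> West
  U (U-turn (180°)) -> East
  L (left (90° counter-clockwise)) -> North
  L (left (90° counter-clockwise)) -> West
  R (right (90° clockwise)) -> North
  U (U-turn (180°)) -> South
Final: South

Answer: Final heading: South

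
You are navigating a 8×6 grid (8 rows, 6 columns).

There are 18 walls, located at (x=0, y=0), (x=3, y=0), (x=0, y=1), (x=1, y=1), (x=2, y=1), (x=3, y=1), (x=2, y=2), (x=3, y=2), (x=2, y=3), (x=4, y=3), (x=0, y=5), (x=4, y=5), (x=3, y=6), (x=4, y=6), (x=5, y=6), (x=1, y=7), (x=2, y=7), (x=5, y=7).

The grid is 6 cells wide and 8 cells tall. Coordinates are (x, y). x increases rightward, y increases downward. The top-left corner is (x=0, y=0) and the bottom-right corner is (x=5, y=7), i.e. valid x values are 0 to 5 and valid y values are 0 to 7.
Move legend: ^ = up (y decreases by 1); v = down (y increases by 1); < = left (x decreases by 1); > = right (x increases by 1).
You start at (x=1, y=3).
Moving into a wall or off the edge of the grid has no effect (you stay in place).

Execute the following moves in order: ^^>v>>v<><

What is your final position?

Answer: Final position: (x=0, y=4)

Derivation:
Start: (x=1, y=3)
  ^ (up): (x=1, y=3) -> (x=1, y=2)
  ^ (up): blocked, stay at (x=1, y=2)
  > (right): blocked, stay at (x=1, y=2)
  v (down): (x=1, y=2) -> (x=1, y=3)
  > (right): blocked, stay at (x=1, y=3)
  > (right): blocked, stay at (x=1, y=3)
  v (down): (x=1, y=3) -> (x=1, y=4)
  < (left): (x=1, y=4) -> (x=0, y=4)
  > (right): (x=0, y=4) -> (x=1, y=4)
  < (left): (x=1, y=4) -> (x=0, y=4)
Final: (x=0, y=4)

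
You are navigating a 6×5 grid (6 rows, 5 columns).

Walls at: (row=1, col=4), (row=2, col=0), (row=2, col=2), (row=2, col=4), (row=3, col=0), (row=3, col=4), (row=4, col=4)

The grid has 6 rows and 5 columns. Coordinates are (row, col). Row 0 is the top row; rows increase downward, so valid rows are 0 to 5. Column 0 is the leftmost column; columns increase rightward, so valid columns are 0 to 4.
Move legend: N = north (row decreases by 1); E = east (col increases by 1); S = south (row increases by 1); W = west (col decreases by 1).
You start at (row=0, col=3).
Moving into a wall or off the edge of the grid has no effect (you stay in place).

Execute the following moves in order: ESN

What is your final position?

Answer: Final position: (row=0, col=4)

Derivation:
Start: (row=0, col=3)
  E (east): (row=0, col=3) -> (row=0, col=4)
  S (south): blocked, stay at (row=0, col=4)
  N (north): blocked, stay at (row=0, col=4)
Final: (row=0, col=4)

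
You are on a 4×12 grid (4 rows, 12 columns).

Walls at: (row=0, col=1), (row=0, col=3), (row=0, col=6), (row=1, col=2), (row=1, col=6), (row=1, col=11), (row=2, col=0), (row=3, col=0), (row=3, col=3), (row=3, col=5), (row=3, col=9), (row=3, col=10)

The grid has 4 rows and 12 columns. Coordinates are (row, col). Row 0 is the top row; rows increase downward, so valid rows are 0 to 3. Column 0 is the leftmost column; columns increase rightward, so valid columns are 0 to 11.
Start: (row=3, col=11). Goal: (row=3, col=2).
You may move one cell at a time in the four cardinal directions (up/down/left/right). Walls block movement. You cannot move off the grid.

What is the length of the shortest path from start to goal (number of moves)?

Answer: Shortest path length: 11

Derivation:
BFS from (row=3, col=11) until reaching (row=3, col=2):
  Distance 0: (row=3, col=11)
  Distance 1: (row=2, col=11)
  Distance 2: (row=2, col=10)
  Distance 3: (row=1, col=10), (row=2, col=9)
  Distance 4: (row=0, col=10), (row=1, col=9), (row=2, col=8)
  Distance 5: (row=0, col=9), (row=0, col=11), (row=1, col=8), (row=2, col=7), (row=3, col=8)
  Distance 6: (row=0, col=8), (row=1, col=7), (row=2, col=6), (row=3, col=7)
  Distance 7: (row=0, col=7), (row=2, col=5), (row=3, col=6)
  Distance 8: (row=1, col=5), (row=2, col=4)
  Distance 9: (row=0, col=5), (row=1, col=4), (row=2, col=3), (row=3, col=4)
  Distance 10: (row=0, col=4), (row=1, col=3), (row=2, col=2)
  Distance 11: (row=2, col=1), (row=3, col=2)  <- goal reached here
One shortest path (11 moves): (row=3, col=11) -> (row=2, col=11) -> (row=2, col=10) -> (row=2, col=9) -> (row=2, col=8) -> (row=2, col=7) -> (row=2, col=6) -> (row=2, col=5) -> (row=2, col=4) -> (row=2, col=3) -> (row=2, col=2) -> (row=3, col=2)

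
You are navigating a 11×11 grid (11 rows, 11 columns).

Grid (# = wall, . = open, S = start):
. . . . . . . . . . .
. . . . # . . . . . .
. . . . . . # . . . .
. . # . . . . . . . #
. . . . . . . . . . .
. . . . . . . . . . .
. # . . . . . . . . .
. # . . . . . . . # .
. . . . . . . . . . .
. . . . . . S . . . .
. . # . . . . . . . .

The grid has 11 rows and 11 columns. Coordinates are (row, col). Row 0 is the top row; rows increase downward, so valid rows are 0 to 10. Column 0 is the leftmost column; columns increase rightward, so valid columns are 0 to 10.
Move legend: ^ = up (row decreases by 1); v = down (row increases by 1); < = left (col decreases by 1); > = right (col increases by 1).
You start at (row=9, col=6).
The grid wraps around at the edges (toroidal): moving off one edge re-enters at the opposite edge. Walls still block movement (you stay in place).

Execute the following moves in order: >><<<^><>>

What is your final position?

Answer: Final position: (row=8, col=7)

Derivation:
Start: (row=9, col=6)
  > (right): (row=9, col=6) -> (row=9, col=7)
  > (right): (row=9, col=7) -> (row=9, col=8)
  < (left): (row=9, col=8) -> (row=9, col=7)
  < (left): (row=9, col=7) -> (row=9, col=6)
  < (left): (row=9, col=6) -> (row=9, col=5)
  ^ (up): (row=9, col=5) -> (row=8, col=5)
  > (right): (row=8, col=5) -> (row=8, col=6)
  < (left): (row=8, col=6) -> (row=8, col=5)
  > (right): (row=8, col=5) -> (row=8, col=6)
  > (right): (row=8, col=6) -> (row=8, col=7)
Final: (row=8, col=7)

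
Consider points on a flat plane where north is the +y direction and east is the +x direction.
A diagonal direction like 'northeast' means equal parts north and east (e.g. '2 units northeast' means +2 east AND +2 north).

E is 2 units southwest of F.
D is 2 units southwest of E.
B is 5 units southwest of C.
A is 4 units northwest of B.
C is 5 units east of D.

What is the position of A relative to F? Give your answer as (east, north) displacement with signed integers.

Answer: A is at (east=-8, north=-5) relative to F.

Derivation:
Place F at the origin (east=0, north=0).
  E is 2 units southwest of F: delta (east=-2, north=-2); E at (east=-2, north=-2).
  D is 2 units southwest of E: delta (east=-2, north=-2); D at (east=-4, north=-4).
  C is 5 units east of D: delta (east=+5, north=+0); C at (east=1, north=-4).
  B is 5 units southwest of C: delta (east=-5, north=-5); B at (east=-4, north=-9).
  A is 4 units northwest of B: delta (east=-4, north=+4); A at (east=-8, north=-5).
Therefore A relative to F: (east=-8, north=-5).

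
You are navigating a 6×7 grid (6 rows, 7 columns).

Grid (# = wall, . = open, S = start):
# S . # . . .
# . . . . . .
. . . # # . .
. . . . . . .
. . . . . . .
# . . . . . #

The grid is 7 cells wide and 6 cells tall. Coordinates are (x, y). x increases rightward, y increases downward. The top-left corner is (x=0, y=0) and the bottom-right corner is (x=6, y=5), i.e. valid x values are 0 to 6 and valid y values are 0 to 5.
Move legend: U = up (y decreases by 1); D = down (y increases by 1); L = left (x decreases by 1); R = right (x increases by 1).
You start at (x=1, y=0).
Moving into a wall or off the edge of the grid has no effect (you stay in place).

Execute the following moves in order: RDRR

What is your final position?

Start: (x=1, y=0)
  R (right): (x=1, y=0) -> (x=2, y=0)
  D (down): (x=2, y=0) -> (x=2, y=1)
  R (right): (x=2, y=1) -> (x=3, y=1)
  R (right): (x=3, y=1) -> (x=4, y=1)
Final: (x=4, y=1)

Answer: Final position: (x=4, y=1)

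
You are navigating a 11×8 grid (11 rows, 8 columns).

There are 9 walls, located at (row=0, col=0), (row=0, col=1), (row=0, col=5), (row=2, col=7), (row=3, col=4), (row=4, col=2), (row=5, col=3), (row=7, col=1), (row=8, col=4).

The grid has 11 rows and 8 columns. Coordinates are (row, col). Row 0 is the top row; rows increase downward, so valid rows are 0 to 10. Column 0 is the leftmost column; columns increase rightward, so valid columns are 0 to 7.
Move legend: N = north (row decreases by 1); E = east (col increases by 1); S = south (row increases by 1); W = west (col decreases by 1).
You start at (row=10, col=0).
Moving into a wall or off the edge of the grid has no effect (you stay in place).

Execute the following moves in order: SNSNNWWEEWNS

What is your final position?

Answer: Final position: (row=9, col=1)

Derivation:
Start: (row=10, col=0)
  S (south): blocked, stay at (row=10, col=0)
  N (north): (row=10, col=0) -> (row=9, col=0)
  S (south): (row=9, col=0) -> (row=10, col=0)
  N (north): (row=10, col=0) -> (row=9, col=0)
  N (north): (row=9, col=0) -> (row=8, col=0)
  W (west): blocked, stay at (row=8, col=0)
  W (west): blocked, stay at (row=8, col=0)
  E (east): (row=8, col=0) -> (row=8, col=1)
  E (east): (row=8, col=1) -> (row=8, col=2)
  W (west): (row=8, col=2) -> (row=8, col=1)
  N (north): blocked, stay at (row=8, col=1)
  S (south): (row=8, col=1) -> (row=9, col=1)
Final: (row=9, col=1)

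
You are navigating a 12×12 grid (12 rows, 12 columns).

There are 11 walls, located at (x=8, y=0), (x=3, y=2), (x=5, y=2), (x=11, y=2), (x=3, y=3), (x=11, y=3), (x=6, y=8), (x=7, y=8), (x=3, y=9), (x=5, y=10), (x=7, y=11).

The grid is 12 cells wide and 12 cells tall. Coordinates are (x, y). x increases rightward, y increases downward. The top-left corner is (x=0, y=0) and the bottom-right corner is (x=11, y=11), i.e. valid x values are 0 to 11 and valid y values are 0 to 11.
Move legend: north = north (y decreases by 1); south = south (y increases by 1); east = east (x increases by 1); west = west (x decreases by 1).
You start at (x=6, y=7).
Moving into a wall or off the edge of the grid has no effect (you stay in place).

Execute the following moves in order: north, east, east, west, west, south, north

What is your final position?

Answer: Final position: (x=6, y=6)

Derivation:
Start: (x=6, y=7)
  north (north): (x=6, y=7) -> (x=6, y=6)
  east (east): (x=6, y=6) -> (x=7, y=6)
  east (east): (x=7, y=6) -> (x=8, y=6)
  west (west): (x=8, y=6) -> (x=7, y=6)
  west (west): (x=7, y=6) -> (x=6, y=6)
  south (south): (x=6, y=6) -> (x=6, y=7)
  north (north): (x=6, y=7) -> (x=6, y=6)
Final: (x=6, y=6)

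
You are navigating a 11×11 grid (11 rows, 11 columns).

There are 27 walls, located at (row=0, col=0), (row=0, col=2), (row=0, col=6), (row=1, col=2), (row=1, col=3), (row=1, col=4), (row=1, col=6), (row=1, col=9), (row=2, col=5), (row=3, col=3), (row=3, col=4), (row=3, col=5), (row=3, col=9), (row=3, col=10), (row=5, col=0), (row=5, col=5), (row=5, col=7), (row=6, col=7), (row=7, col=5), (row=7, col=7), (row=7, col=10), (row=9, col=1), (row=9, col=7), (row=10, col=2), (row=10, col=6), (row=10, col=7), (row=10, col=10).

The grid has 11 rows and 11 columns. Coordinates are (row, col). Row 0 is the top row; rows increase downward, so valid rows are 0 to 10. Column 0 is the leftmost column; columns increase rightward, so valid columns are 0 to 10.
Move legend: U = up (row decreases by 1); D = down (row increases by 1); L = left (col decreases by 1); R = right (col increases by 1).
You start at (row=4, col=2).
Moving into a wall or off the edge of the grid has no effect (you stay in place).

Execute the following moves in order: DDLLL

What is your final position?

Start: (row=4, col=2)
  D (down): (row=4, col=2) -> (row=5, col=2)
  D (down): (row=5, col=2) -> (row=6, col=2)
  L (left): (row=6, col=2) -> (row=6, col=1)
  L (left): (row=6, col=1) -> (row=6, col=0)
  L (left): blocked, stay at (row=6, col=0)
Final: (row=6, col=0)

Answer: Final position: (row=6, col=0)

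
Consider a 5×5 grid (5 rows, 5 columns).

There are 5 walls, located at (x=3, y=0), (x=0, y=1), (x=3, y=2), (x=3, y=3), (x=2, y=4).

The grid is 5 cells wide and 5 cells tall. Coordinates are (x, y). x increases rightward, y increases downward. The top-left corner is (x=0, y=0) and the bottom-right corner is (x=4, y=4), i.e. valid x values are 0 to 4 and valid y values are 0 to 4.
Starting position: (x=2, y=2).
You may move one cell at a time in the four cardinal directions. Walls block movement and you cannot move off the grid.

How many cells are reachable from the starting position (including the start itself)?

Answer: Reachable cells: 20

Derivation:
BFS flood-fill from (x=2, y=2):
  Distance 0: (x=2, y=2)
  Distance 1: (x=2, y=1), (x=1, y=2), (x=2, y=3)
  Distance 2: (x=2, y=0), (x=1, y=1), (x=3, y=1), (x=0, y=2), (x=1, y=3)
  Distance 3: (x=1, y=0), (x=4, y=1), (x=0, y=3), (x=1, y=4)
  Distance 4: (x=0, y=0), (x=4, y=0), (x=4, y=2), (x=0, y=4)
  Distance 5: (x=4, y=3)
  Distance 6: (x=4, y=4)
  Distance 7: (x=3, y=4)
Total reachable: 20 (grid has 20 open cells total)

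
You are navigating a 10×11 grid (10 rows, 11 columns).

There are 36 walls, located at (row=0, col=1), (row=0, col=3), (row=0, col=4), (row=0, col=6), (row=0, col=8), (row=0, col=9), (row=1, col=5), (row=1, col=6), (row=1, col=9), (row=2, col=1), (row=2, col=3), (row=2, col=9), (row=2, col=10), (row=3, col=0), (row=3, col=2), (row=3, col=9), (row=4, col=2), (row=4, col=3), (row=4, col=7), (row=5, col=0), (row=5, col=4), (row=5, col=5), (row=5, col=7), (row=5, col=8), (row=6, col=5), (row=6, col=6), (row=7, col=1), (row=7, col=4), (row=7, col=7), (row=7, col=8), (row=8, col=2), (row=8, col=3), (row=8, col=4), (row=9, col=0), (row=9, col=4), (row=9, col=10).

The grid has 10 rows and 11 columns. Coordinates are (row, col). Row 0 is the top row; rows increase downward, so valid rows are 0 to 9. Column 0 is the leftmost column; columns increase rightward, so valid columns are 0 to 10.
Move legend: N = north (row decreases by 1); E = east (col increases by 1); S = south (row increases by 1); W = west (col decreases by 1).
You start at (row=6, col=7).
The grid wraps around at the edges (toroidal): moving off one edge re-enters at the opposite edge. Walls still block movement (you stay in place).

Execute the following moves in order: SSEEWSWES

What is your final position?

Start: (row=6, col=7)
  S (south): blocked, stay at (row=6, col=7)
  S (south): blocked, stay at (row=6, col=7)
  E (east): (row=6, col=7) -> (row=6, col=8)
  E (east): (row=6, col=8) -> (row=6, col=9)
  W (west): (row=6, col=9) -> (row=6, col=8)
  S (south): blocked, stay at (row=6, col=8)
  W (west): (row=6, col=8) -> (row=6, col=7)
  E (east): (row=6, col=7) -> (row=6, col=8)
  S (south): blocked, stay at (row=6, col=8)
Final: (row=6, col=8)

Answer: Final position: (row=6, col=8)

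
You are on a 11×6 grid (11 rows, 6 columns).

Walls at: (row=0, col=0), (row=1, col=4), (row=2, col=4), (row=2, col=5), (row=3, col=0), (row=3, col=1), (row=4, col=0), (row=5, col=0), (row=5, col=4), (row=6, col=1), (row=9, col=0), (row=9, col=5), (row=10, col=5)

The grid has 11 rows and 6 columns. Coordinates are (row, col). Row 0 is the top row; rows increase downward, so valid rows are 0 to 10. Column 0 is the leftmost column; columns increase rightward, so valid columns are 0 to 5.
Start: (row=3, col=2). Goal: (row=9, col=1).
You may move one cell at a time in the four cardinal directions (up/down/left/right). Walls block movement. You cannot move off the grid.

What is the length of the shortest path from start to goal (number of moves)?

BFS from (row=3, col=2) until reaching (row=9, col=1):
  Distance 0: (row=3, col=2)
  Distance 1: (row=2, col=2), (row=3, col=3), (row=4, col=2)
  Distance 2: (row=1, col=2), (row=2, col=1), (row=2, col=3), (row=3, col=4), (row=4, col=1), (row=4, col=3), (row=5, col=2)
  Distance 3: (row=0, col=2), (row=1, col=1), (row=1, col=3), (row=2, col=0), (row=3, col=5), (row=4, col=4), (row=5, col=1), (row=5, col=3), (row=6, col=2)
  Distance 4: (row=0, col=1), (row=0, col=3), (row=1, col=0), (row=4, col=5), (row=6, col=3), (row=7, col=2)
  Distance 5: (row=0, col=4), (row=5, col=5), (row=6, col=4), (row=7, col=1), (row=7, col=3), (row=8, col=2)
  Distance 6: (row=0, col=5), (row=6, col=5), (row=7, col=0), (row=7, col=4), (row=8, col=1), (row=8, col=3), (row=9, col=2)
  Distance 7: (row=1, col=5), (row=6, col=0), (row=7, col=5), (row=8, col=0), (row=8, col=4), (row=9, col=1), (row=9, col=3), (row=10, col=2)  <- goal reached here
One shortest path (7 moves): (row=3, col=2) -> (row=4, col=2) -> (row=5, col=2) -> (row=6, col=2) -> (row=7, col=2) -> (row=7, col=1) -> (row=8, col=1) -> (row=9, col=1)

Answer: Shortest path length: 7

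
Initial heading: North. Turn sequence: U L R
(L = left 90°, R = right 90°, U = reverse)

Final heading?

Start: North
  U (U-turn (180°)) -> South
  L (left (90° counter-clockwise)) -> East
  R (right (90° clockwise)) -> South
Final: South

Answer: Final heading: South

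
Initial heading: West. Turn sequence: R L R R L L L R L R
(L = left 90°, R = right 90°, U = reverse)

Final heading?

Answer: Final heading: West

Derivation:
Start: West
  R (right (90° clockwise)) -> North
  L (left (90° counter-clockwise)) -> West
  R (right (90° clockwise)) -> North
  R (right (90° clockwise)) -> East
  L (left (90° counter-clockwise)) -> North
  L (left (90° counter-clockwise)) -> West
  L (left (90° counter-clockwise)) -> South
  R (right (90° clockwise)) -> West
  L (left (90° counter-clockwise)) -> South
  R (right (90° clockwise)) -> West
Final: West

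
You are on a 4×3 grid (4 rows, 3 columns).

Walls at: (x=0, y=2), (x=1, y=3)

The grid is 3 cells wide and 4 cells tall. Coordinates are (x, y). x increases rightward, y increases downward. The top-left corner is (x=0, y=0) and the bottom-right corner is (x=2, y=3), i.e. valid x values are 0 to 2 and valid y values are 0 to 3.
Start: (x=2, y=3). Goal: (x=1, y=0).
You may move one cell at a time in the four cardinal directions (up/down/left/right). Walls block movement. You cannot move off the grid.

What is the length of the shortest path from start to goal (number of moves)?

BFS from (x=2, y=3) until reaching (x=1, y=0):
  Distance 0: (x=2, y=3)
  Distance 1: (x=2, y=2)
  Distance 2: (x=2, y=1), (x=1, y=2)
  Distance 3: (x=2, y=0), (x=1, y=1)
  Distance 4: (x=1, y=0), (x=0, y=1)  <- goal reached here
One shortest path (4 moves): (x=2, y=3) -> (x=2, y=2) -> (x=1, y=2) -> (x=1, y=1) -> (x=1, y=0)

Answer: Shortest path length: 4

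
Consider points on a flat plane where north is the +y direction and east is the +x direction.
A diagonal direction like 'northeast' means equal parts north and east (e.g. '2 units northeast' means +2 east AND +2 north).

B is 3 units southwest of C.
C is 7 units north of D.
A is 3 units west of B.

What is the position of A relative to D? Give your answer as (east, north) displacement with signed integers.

Answer: A is at (east=-6, north=4) relative to D.

Derivation:
Place D at the origin (east=0, north=0).
  C is 7 units north of D: delta (east=+0, north=+7); C at (east=0, north=7).
  B is 3 units southwest of C: delta (east=-3, north=-3); B at (east=-3, north=4).
  A is 3 units west of B: delta (east=-3, north=+0); A at (east=-6, north=4).
Therefore A relative to D: (east=-6, north=4).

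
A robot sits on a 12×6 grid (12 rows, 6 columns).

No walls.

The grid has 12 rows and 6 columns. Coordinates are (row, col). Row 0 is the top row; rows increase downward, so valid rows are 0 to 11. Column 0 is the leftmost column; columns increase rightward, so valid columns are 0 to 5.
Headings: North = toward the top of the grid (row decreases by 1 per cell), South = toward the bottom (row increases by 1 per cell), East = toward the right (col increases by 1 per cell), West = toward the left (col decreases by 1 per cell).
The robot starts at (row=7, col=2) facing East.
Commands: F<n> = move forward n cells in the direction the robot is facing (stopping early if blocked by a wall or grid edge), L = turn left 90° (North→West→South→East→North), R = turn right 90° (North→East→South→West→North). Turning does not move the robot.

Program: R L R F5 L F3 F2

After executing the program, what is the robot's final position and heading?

Start: (row=7, col=2), facing East
  R: turn right, now facing South
  L: turn left, now facing East
  R: turn right, now facing South
  F5: move forward 4/5 (blocked), now at (row=11, col=2)
  L: turn left, now facing East
  F3: move forward 3, now at (row=11, col=5)
  F2: move forward 0/2 (blocked), now at (row=11, col=5)
Final: (row=11, col=5), facing East

Answer: Final position: (row=11, col=5), facing East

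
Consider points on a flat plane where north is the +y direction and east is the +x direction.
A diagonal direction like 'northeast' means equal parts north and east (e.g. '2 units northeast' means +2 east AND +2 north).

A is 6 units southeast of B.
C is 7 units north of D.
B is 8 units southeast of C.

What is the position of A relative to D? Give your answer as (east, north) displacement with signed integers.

Place D at the origin (east=0, north=0).
  C is 7 units north of D: delta (east=+0, north=+7); C at (east=0, north=7).
  B is 8 units southeast of C: delta (east=+8, north=-8); B at (east=8, north=-1).
  A is 6 units southeast of B: delta (east=+6, north=-6); A at (east=14, north=-7).
Therefore A relative to D: (east=14, north=-7).

Answer: A is at (east=14, north=-7) relative to D.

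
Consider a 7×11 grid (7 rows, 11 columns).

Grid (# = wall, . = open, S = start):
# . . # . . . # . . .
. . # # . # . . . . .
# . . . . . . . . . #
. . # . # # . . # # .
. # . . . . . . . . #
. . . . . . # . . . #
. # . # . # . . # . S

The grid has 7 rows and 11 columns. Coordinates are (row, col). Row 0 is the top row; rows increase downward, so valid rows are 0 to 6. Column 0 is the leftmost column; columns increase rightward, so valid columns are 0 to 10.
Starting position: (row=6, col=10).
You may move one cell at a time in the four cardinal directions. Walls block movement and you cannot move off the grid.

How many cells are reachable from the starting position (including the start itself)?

BFS flood-fill from (row=6, col=10):
  Distance 0: (row=6, col=10)
  Distance 1: (row=6, col=9)
  Distance 2: (row=5, col=9)
  Distance 3: (row=4, col=9), (row=5, col=8)
  Distance 4: (row=4, col=8), (row=5, col=7)
  Distance 5: (row=4, col=7), (row=6, col=7)
  Distance 6: (row=3, col=7), (row=4, col=6), (row=6, col=6)
  Distance 7: (row=2, col=7), (row=3, col=6), (row=4, col=5)
  Distance 8: (row=1, col=7), (row=2, col=6), (row=2, col=8), (row=4, col=4), (row=5, col=5)
  Distance 9: (row=1, col=6), (row=1, col=8), (row=2, col=5), (row=2, col=9), (row=4, col=3), (row=5, col=4)
  Distance 10: (row=0, col=6), (row=0, col=8), (row=1, col=9), (row=2, col=4), (row=3, col=3), (row=4, col=2), (row=5, col=3), (row=6, col=4)
  Distance 11: (row=0, col=5), (row=0, col=9), (row=1, col=4), (row=1, col=10), (row=2, col=3), (row=5, col=2)
  Distance 12: (row=0, col=4), (row=0, col=10), (row=2, col=2), (row=5, col=1), (row=6, col=2)
  Distance 13: (row=2, col=1), (row=5, col=0)
  Distance 14: (row=1, col=1), (row=3, col=1), (row=4, col=0), (row=6, col=0)
  Distance 15: (row=0, col=1), (row=1, col=0), (row=3, col=0)
  Distance 16: (row=0, col=2)
Total reachable: 55 (grid has 56 open cells total)

Answer: Reachable cells: 55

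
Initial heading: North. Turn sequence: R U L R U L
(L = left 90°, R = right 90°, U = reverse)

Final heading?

Answer: Final heading: North

Derivation:
Start: North
  R (right (90° clockwise)) -> East
  U (U-turn (180°)) -> West
  L (left (90° counter-clockwise)) -> South
  R (right (90° clockwise)) -> West
  U (U-turn (180°)) -> East
  L (left (90° counter-clockwise)) -> North
Final: North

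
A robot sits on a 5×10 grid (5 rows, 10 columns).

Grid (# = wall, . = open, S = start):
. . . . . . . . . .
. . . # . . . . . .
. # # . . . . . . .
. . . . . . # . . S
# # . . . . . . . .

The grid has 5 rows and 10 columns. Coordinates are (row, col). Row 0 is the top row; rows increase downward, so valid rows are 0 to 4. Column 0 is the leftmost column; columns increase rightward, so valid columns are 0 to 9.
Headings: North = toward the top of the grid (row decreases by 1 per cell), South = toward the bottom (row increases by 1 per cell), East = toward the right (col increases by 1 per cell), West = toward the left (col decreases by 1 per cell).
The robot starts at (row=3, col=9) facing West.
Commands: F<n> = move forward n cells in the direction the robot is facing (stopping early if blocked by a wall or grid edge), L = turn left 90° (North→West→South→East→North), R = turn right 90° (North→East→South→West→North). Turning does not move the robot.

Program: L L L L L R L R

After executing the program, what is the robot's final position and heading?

Start: (row=3, col=9), facing West
  L: turn left, now facing South
  L: turn left, now facing East
  L: turn left, now facing North
  L: turn left, now facing West
  L: turn left, now facing South
  R: turn right, now facing West
  L: turn left, now facing South
  R: turn right, now facing West
Final: (row=3, col=9), facing West

Answer: Final position: (row=3, col=9), facing West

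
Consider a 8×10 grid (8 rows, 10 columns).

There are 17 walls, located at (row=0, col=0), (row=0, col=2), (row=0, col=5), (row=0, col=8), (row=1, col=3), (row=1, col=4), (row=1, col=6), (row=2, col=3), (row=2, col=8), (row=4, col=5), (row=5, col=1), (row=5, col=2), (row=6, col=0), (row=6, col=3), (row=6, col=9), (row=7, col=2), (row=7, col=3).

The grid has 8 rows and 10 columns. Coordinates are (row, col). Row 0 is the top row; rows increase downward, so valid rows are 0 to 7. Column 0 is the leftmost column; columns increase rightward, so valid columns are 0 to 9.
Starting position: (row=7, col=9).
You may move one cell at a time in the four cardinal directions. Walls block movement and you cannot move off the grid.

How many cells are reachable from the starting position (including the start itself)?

Answer: Reachable cells: 57

Derivation:
BFS flood-fill from (row=7, col=9):
  Distance 0: (row=7, col=9)
  Distance 1: (row=7, col=8)
  Distance 2: (row=6, col=8), (row=7, col=7)
  Distance 3: (row=5, col=8), (row=6, col=7), (row=7, col=6)
  Distance 4: (row=4, col=8), (row=5, col=7), (row=5, col=9), (row=6, col=6), (row=7, col=5)
  Distance 5: (row=3, col=8), (row=4, col=7), (row=4, col=9), (row=5, col=6), (row=6, col=5), (row=7, col=4)
  Distance 6: (row=3, col=7), (row=3, col=9), (row=4, col=6), (row=5, col=5), (row=6, col=4)
  Distance 7: (row=2, col=7), (row=2, col=9), (row=3, col=6), (row=5, col=4)
  Distance 8: (row=1, col=7), (row=1, col=9), (row=2, col=6), (row=3, col=5), (row=4, col=4), (row=5, col=3)
  Distance 9: (row=0, col=7), (row=0, col=9), (row=1, col=8), (row=2, col=5), (row=3, col=4), (row=4, col=3)
  Distance 10: (row=0, col=6), (row=1, col=5), (row=2, col=4), (row=3, col=3), (row=4, col=2)
  Distance 11: (row=3, col=2), (row=4, col=1)
  Distance 12: (row=2, col=2), (row=3, col=1), (row=4, col=0)
  Distance 13: (row=1, col=2), (row=2, col=1), (row=3, col=0), (row=5, col=0)
  Distance 14: (row=1, col=1), (row=2, col=0)
  Distance 15: (row=0, col=1), (row=1, col=0)
Total reachable: 57 (grid has 63 open cells total)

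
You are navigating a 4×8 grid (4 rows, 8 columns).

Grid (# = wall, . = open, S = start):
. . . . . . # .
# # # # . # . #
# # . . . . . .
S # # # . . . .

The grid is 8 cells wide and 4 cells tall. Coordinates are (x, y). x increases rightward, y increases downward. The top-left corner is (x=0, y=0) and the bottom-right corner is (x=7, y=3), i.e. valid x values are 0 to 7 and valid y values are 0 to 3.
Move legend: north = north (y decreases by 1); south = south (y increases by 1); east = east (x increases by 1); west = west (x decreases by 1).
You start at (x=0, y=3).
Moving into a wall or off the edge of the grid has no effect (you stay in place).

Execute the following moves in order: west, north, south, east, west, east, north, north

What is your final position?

Start: (x=0, y=3)
  west (west): blocked, stay at (x=0, y=3)
  north (north): blocked, stay at (x=0, y=3)
  south (south): blocked, stay at (x=0, y=3)
  east (east): blocked, stay at (x=0, y=3)
  west (west): blocked, stay at (x=0, y=3)
  east (east): blocked, stay at (x=0, y=3)
  north (north): blocked, stay at (x=0, y=3)
  north (north): blocked, stay at (x=0, y=3)
Final: (x=0, y=3)

Answer: Final position: (x=0, y=3)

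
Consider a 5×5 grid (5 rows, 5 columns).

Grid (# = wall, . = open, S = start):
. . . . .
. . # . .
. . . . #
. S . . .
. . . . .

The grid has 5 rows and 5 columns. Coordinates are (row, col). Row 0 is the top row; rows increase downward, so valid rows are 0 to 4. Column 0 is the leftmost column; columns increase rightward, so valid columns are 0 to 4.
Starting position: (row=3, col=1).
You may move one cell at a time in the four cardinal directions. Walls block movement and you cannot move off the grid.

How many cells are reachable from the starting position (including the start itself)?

Answer: Reachable cells: 23

Derivation:
BFS flood-fill from (row=3, col=1):
  Distance 0: (row=3, col=1)
  Distance 1: (row=2, col=1), (row=3, col=0), (row=3, col=2), (row=4, col=1)
  Distance 2: (row=1, col=1), (row=2, col=0), (row=2, col=2), (row=3, col=3), (row=4, col=0), (row=4, col=2)
  Distance 3: (row=0, col=1), (row=1, col=0), (row=2, col=3), (row=3, col=4), (row=4, col=3)
  Distance 4: (row=0, col=0), (row=0, col=2), (row=1, col=3), (row=4, col=4)
  Distance 5: (row=0, col=3), (row=1, col=4)
  Distance 6: (row=0, col=4)
Total reachable: 23 (grid has 23 open cells total)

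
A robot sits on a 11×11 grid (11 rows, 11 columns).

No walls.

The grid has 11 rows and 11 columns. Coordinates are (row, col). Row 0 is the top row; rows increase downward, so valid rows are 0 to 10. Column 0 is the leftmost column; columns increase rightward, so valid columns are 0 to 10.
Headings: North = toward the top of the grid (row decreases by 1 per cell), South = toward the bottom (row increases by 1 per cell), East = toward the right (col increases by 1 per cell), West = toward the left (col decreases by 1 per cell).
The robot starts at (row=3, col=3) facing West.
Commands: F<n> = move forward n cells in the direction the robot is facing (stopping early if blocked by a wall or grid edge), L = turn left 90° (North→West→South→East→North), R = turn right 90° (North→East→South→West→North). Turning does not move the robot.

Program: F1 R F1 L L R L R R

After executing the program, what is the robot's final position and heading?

Answer: Final position: (row=2, col=2), facing North

Derivation:
Start: (row=3, col=3), facing West
  F1: move forward 1, now at (row=3, col=2)
  R: turn right, now facing North
  F1: move forward 1, now at (row=2, col=2)
  L: turn left, now facing West
  L: turn left, now facing South
  R: turn right, now facing West
  L: turn left, now facing South
  R: turn right, now facing West
  R: turn right, now facing North
Final: (row=2, col=2), facing North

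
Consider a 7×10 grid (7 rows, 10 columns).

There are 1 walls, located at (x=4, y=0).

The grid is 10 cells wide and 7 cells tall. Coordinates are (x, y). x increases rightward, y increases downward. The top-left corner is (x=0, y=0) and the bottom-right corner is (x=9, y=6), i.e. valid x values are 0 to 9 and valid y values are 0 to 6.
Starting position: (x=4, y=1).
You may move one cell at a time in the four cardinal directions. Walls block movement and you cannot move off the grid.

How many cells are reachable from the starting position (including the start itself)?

BFS flood-fill from (x=4, y=1):
  Distance 0: (x=4, y=1)
  Distance 1: (x=3, y=1), (x=5, y=1), (x=4, y=2)
  Distance 2: (x=3, y=0), (x=5, y=0), (x=2, y=1), (x=6, y=1), (x=3, y=2), (x=5, y=2), (x=4, y=3)
  Distance 3: (x=2, y=0), (x=6, y=0), (x=1, y=1), (x=7, y=1), (x=2, y=2), (x=6, y=2), (x=3, y=3), (x=5, y=3), (x=4, y=4)
  Distance 4: (x=1, y=0), (x=7, y=0), (x=0, y=1), (x=8, y=1), (x=1, y=2), (x=7, y=2), (x=2, y=3), (x=6, y=3), (x=3, y=4), (x=5, y=4), (x=4, y=5)
  Distance 5: (x=0, y=0), (x=8, y=0), (x=9, y=1), (x=0, y=2), (x=8, y=2), (x=1, y=3), (x=7, y=3), (x=2, y=4), (x=6, y=4), (x=3, y=5), (x=5, y=5), (x=4, y=6)
  Distance 6: (x=9, y=0), (x=9, y=2), (x=0, y=3), (x=8, y=3), (x=1, y=4), (x=7, y=4), (x=2, y=5), (x=6, y=5), (x=3, y=6), (x=5, y=6)
  Distance 7: (x=9, y=3), (x=0, y=4), (x=8, y=4), (x=1, y=5), (x=7, y=5), (x=2, y=6), (x=6, y=6)
  Distance 8: (x=9, y=4), (x=0, y=5), (x=8, y=5), (x=1, y=6), (x=7, y=6)
  Distance 9: (x=9, y=5), (x=0, y=6), (x=8, y=6)
  Distance 10: (x=9, y=6)
Total reachable: 69 (grid has 69 open cells total)

Answer: Reachable cells: 69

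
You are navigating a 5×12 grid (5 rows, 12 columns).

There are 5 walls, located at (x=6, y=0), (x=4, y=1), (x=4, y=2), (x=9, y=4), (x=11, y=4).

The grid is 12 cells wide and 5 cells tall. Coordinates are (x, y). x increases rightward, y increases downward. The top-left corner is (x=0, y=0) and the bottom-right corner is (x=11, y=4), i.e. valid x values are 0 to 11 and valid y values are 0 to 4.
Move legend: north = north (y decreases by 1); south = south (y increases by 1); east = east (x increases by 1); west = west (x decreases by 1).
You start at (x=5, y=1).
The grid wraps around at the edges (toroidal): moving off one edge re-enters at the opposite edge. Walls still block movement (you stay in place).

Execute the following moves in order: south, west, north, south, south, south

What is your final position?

Start: (x=5, y=1)
  south (south): (x=5, y=1) -> (x=5, y=2)
  west (west): blocked, stay at (x=5, y=2)
  north (north): (x=5, y=2) -> (x=5, y=1)
  south (south): (x=5, y=1) -> (x=5, y=2)
  south (south): (x=5, y=2) -> (x=5, y=3)
  south (south): (x=5, y=3) -> (x=5, y=4)
Final: (x=5, y=4)

Answer: Final position: (x=5, y=4)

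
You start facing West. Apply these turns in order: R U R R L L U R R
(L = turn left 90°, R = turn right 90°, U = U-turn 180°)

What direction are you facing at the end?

Answer: Final heading: South

Derivation:
Start: West
  R (right (90° clockwise)) -> North
  U (U-turn (180°)) -> South
  R (right (90° clockwise)) -> West
  R (right (90° clockwise)) -> North
  L (left (90° counter-clockwise)) -> West
  L (left (90° counter-clockwise)) -> South
  U (U-turn (180°)) -> North
  R (right (90° clockwise)) -> East
  R (right (90° clockwise)) -> South
Final: South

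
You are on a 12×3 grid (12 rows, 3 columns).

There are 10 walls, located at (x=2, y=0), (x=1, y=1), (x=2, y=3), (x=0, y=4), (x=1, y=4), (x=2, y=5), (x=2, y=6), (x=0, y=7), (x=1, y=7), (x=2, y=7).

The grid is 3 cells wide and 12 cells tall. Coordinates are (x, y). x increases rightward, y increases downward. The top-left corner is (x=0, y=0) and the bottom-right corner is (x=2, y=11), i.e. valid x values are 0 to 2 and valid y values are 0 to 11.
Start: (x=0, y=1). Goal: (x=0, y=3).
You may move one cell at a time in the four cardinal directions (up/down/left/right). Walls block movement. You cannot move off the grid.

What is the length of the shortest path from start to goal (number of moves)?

BFS from (x=0, y=1) until reaching (x=0, y=3):
  Distance 0: (x=0, y=1)
  Distance 1: (x=0, y=0), (x=0, y=2)
  Distance 2: (x=1, y=0), (x=1, y=2), (x=0, y=3)  <- goal reached here
One shortest path (2 moves): (x=0, y=1) -> (x=0, y=2) -> (x=0, y=3)

Answer: Shortest path length: 2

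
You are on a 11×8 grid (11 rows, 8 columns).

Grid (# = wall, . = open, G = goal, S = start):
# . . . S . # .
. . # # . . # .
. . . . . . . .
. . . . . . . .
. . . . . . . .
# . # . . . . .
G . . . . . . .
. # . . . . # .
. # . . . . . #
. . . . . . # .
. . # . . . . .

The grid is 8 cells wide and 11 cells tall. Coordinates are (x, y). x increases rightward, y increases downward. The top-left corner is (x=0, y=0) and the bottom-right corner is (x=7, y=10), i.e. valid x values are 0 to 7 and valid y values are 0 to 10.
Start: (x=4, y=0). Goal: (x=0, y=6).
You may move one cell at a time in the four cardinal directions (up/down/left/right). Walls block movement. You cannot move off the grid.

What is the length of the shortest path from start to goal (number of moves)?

BFS from (x=4, y=0) until reaching (x=0, y=6):
  Distance 0: (x=4, y=0)
  Distance 1: (x=3, y=0), (x=5, y=0), (x=4, y=1)
  Distance 2: (x=2, y=0), (x=5, y=1), (x=4, y=2)
  Distance 3: (x=1, y=0), (x=3, y=2), (x=5, y=2), (x=4, y=3)
  Distance 4: (x=1, y=1), (x=2, y=2), (x=6, y=2), (x=3, y=3), (x=5, y=3), (x=4, y=4)
  Distance 5: (x=0, y=1), (x=1, y=2), (x=7, y=2), (x=2, y=3), (x=6, y=3), (x=3, y=4), (x=5, y=4), (x=4, y=5)
  Distance 6: (x=7, y=1), (x=0, y=2), (x=1, y=3), (x=7, y=3), (x=2, y=4), (x=6, y=4), (x=3, y=5), (x=5, y=5), (x=4, y=6)
  Distance 7: (x=7, y=0), (x=0, y=3), (x=1, y=4), (x=7, y=4), (x=6, y=5), (x=3, y=6), (x=5, y=6), (x=4, y=7)
  Distance 8: (x=0, y=4), (x=1, y=5), (x=7, y=5), (x=2, y=6), (x=6, y=6), (x=3, y=7), (x=5, y=7), (x=4, y=8)
  Distance 9: (x=1, y=6), (x=7, y=6), (x=2, y=7), (x=3, y=8), (x=5, y=8), (x=4, y=9)
  Distance 10: (x=0, y=6), (x=7, y=7), (x=2, y=8), (x=6, y=8), (x=3, y=9), (x=5, y=9), (x=4, y=10)  <- goal reached here
One shortest path (10 moves): (x=4, y=0) -> (x=3, y=0) -> (x=2, y=0) -> (x=1, y=0) -> (x=1, y=1) -> (x=1, y=2) -> (x=1, y=3) -> (x=1, y=4) -> (x=1, y=5) -> (x=1, y=6) -> (x=0, y=6)

Answer: Shortest path length: 10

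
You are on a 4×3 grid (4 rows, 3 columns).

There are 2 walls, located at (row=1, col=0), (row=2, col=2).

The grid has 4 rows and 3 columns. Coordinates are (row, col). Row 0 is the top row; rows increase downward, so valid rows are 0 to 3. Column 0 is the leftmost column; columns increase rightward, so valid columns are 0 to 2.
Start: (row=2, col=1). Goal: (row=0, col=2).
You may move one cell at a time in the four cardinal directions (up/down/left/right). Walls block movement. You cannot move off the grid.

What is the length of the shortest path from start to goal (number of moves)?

Answer: Shortest path length: 3

Derivation:
BFS from (row=2, col=1) until reaching (row=0, col=2):
  Distance 0: (row=2, col=1)
  Distance 1: (row=1, col=1), (row=2, col=0), (row=3, col=1)
  Distance 2: (row=0, col=1), (row=1, col=2), (row=3, col=0), (row=3, col=2)
  Distance 3: (row=0, col=0), (row=0, col=2)  <- goal reached here
One shortest path (3 moves): (row=2, col=1) -> (row=1, col=1) -> (row=1, col=2) -> (row=0, col=2)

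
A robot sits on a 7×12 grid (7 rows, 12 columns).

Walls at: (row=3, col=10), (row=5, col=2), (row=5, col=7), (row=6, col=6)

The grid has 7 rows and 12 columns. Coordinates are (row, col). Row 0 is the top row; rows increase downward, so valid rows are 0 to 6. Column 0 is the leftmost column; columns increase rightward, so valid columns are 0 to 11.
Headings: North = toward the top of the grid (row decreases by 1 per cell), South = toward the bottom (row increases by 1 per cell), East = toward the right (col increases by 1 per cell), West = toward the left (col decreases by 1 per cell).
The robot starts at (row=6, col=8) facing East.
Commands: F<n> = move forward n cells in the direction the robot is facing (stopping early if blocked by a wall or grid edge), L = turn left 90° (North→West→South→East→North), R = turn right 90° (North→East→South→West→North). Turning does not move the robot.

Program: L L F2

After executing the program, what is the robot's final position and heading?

Answer: Final position: (row=6, col=7), facing West

Derivation:
Start: (row=6, col=8), facing East
  L: turn left, now facing North
  L: turn left, now facing West
  F2: move forward 1/2 (blocked), now at (row=6, col=7)
Final: (row=6, col=7), facing West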